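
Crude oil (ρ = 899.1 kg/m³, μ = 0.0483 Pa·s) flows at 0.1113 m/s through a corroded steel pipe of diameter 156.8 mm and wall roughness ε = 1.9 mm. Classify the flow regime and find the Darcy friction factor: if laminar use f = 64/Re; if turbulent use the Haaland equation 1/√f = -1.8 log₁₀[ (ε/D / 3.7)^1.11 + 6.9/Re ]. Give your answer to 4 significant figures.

f ≈ 0.1970

Re = ρVD/μ = 899.1·0.1113·0.1568/0.0483 = 324.9.
Re < 2300 → laminar, so f = 64/Re = 0.197 (roughness is irrelevant in laminar flow).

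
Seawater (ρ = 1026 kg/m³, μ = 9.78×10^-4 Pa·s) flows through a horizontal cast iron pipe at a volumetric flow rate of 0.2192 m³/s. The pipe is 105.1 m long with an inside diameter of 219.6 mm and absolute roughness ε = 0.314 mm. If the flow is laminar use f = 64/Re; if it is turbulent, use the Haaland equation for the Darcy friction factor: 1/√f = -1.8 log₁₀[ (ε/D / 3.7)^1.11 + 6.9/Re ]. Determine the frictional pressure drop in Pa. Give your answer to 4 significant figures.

ΔP ≈ 178100 Pa

Cross-sectional area A = πD²/4 = π(0.2196)²/4 = 0.03788 m²; mean velocity V = Q/A = 0.2192/0.03788 = 5.787 m/s.
Reynolds number Re = ρVD/μ = 1026 · 5.787 · 0.2196 / 0.000978 = 1.333e+06.
Re > 4000 → turbulent. Relative roughness ε/D = 0.000314/0.2196 = 0.00143. Haaland: 1/√f = -1.8 log₁₀[(0.00143/3.7)^1.11 + 6.9/1.333e+06] = -1.8 log₁₀[0.000163 + 5.18e-06] = 6.795, so f = 0.02166.
Darcy-Weisbach: ΔP = f(L/D)(ρV²/2) = 0.02166·(105.1/0.2196)·(1026·5.787²/2) = 0.02166·478.6·1.718e+04 = 1.781e+05 Pa.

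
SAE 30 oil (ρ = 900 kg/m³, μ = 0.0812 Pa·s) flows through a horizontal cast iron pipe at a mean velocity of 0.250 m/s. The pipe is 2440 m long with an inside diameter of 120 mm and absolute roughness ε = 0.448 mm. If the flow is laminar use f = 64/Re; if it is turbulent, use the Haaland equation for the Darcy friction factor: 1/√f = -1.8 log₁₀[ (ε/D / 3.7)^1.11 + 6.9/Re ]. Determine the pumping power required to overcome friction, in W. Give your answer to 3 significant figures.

P ≈ 311 W

Reynolds number Re = ρVD/μ = 900 · 0.25 · 0.12 / 0.0812 = 332.5.
Re < 2300 → laminar flow, so f = 64/Re = 64/332.5 = 0.1925 (the turbulent correlation is not needed).
Darcy-Weisbach: ΔP = f(L/D)(ρV²/2) = 0.1925·(2440/0.12)·(900·0.25²/2) = 0.1925·2.033e+04·28.12 = 1.101e+05 Pa.
Q = V·A = 0.25·0.01131 = 0.002827 m³/s.
Pumping power P = QΔP = 0.002827·1.101e+05 = 311.2 W = 311 W.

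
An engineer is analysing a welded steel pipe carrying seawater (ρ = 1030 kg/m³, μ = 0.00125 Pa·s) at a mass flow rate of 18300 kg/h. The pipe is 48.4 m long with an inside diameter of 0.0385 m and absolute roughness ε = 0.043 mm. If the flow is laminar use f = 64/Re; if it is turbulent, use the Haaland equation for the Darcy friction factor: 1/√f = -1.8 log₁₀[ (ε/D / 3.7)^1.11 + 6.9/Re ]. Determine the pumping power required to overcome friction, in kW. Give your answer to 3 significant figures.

ṁ = 18300 kg/h = 18300/3600 = 5.083 kg/s.
A = πD²/4 = π(0.0385)²/4 = 0.001164 m²; mean velocity V = ṁ/(ρA) = 5.083/(1030 · 0.001164) = 4.239 m/s.
Reynolds number Re = ρVD/μ = 1030 · 4.239 · 0.0385 / 0.00125 = 1.345e+05.
Re > 4000 → turbulent. Relative roughness ε/D = 4.3e-05/0.0385 = 0.00112. Haaland: 1/√f = -1.8 log₁₀[(0.00112/3.7)^1.11 + 6.9/1.345e+05] = -1.8 log₁₀[0.000124 + 5.13e-05] = 6.762, so f = 0.02187.
Darcy-Weisbach: ΔP = f(L/D)(ρV²/2) = 0.02187·(48.4/0.0385)·(1030·4.239²/2) = 0.02187·1257·9256 = 2.545e+05 Pa.
Q = ṁ/ρ = 5.083/1030 = 0.004935 m³/s.
Pumping power P = QΔP = 0.004935·2.545e+05 = 1256 W = 1.26 kW.

P ≈ 1.26 kW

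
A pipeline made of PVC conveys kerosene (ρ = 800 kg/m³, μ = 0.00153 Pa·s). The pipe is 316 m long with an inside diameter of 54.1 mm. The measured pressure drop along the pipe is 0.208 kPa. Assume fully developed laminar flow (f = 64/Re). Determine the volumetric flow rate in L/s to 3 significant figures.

For laminar flow, f = 64/Re with Re = ρVD/μ, so Darcy-Weisbach reduces to ΔP = 32μLV/D². Solving for V: V = ΔP·D²/(32μL) = 208·(0.0541)²/(32·0.00153·316) = 0.03935 m/s.
Check: Re = ρVD/μ = 800·0.03935·0.0541/0.00153 = 1113 < 2300, so the laminar assumption holds.
Q = V·A = 0.03935·(π/4·0.0541²) = 9.045e-05 m³/s = 0.0905 L/s.

Q ≈ 0.0905 L/s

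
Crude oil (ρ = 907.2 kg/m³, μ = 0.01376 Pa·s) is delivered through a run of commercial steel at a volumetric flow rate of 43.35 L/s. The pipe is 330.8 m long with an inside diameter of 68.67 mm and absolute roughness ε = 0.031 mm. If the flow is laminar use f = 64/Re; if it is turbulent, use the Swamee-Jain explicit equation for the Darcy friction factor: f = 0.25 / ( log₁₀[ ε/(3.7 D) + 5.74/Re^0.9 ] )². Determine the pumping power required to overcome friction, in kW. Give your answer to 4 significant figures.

Q = 43.35 L/s = 43.35/1000 = 0.04335 m³/s.
Cross-sectional area A = πD²/4 = π(0.06867)²/4 = 0.003704 m²; mean velocity V = Q/A = 0.04335/0.003704 = 11.7 m/s.
Reynolds number Re = ρVD/μ = 907.2 · 11.7 · 0.06867 / 0.0138 = 5.299e+04.
Re > 4000 → turbulent. Relative roughness ε/D = 3.1e-05/0.06867 = 0.000451. Swamee-Jain: f = 0.25/(log₁₀[0.000451/3.7 + 5.74/5.299e+04^0.9])² = 0.25/(log₁₀[0.000122 + 0.000321])² = 0.25/(-3.353)² = 0.02223.
Darcy-Weisbach: ΔP = f(L/D)(ρV²/2) = 0.02223·(330.8/0.06867)·(907.2·11.7²/2) = 0.02223·4817·6.214e+04 = 6.656e+06 Pa.
Pumping power P = QΔP = 0.04335·6.656e+06 = 288550 W = 288.6 kW.

P ≈ 288.6 kW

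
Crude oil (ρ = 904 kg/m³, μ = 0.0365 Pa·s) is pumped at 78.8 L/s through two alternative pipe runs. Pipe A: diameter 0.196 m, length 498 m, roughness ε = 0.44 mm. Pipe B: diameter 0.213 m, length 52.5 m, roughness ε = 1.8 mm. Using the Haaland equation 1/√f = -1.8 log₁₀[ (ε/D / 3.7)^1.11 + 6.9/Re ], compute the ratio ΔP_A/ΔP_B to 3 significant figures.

Pipe A: V = Q/A = 0.0788/0.03017 = 2.612 m/s; Re = 1.268e+04; ε/D = 0.00224; Haaland → f = 0.03233; ΔP_A = f(L/D)(ρV²/2) = 2.532e+05 Pa.
Pipe B: V = Q/A = 0.0788/0.03563 = 2.211 m/s; Re = 1.167e+04; ε/D = 0.00845; Haaland → f = 0.04069; ΔP_B = f(L/D)(ρV²/2) = 2.217e+04 Pa.
ΔP_A/ΔP_B = 2.532e+05/2.217e+04 = 11.4.

ΔP_A/ΔP_B ≈ 11.4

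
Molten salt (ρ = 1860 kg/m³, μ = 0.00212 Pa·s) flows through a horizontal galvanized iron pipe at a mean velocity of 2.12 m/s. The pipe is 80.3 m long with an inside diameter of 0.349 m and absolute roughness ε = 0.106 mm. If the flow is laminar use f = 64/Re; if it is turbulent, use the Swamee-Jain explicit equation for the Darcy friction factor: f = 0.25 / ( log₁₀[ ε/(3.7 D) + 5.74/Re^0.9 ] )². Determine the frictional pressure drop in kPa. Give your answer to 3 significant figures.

ΔP ≈ 15.5 kPa

Reynolds number Re = ρVD/μ = 1860 · 2.12 · 0.349 / 0.00212 = 6.491e+05.
Re > 4000 → turbulent. Relative roughness ε/D = 0.000106/0.349 = 0.000304. Swamee-Jain: f = 0.25/(log₁₀[0.000304/3.7 + 5.74/6.491e+05^0.9])² = 0.25/(log₁₀[8.21e-05 + 3.37e-05])² = 0.25/(-3.936)² = 0.01613.
Darcy-Weisbach: ΔP = f(L/D)(ρV²/2) = 0.01613·(80.3/0.349)·(1860·2.12²/2) = 0.01613·230.1·4180 = 1.552e+04 Pa.
ΔP = 1.552e+04 Pa = 15.5 kPa.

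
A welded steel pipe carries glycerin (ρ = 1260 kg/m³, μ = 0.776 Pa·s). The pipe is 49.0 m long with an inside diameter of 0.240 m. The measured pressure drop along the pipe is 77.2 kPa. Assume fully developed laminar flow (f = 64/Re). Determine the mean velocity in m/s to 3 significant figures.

V ≈ 3.65 m/s

For laminar flow, f = 64/Re with Re = ρVD/μ, so Darcy-Weisbach reduces to ΔP = 32μLV/D². Solving for V: V = ΔP·D²/(32μL) = 7.72e+04·(0.24)²/(32·0.776·49) = 3.655 m/s.
Check: Re = ρVD/μ = 1260·3.655·0.24/0.776 = 1424 < 2300, so the laminar assumption holds.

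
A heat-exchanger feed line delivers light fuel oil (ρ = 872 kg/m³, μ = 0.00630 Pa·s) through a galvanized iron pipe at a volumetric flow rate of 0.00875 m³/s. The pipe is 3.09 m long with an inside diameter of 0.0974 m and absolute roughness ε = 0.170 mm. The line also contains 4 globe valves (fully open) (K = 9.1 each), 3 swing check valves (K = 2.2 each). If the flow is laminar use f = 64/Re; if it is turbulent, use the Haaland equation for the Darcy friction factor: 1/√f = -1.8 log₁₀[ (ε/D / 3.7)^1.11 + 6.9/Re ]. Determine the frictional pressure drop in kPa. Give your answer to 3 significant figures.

Cross-sectional area A = πD²/4 = π(0.0974)²/4 = 0.007451 m²; mean velocity V = Q/A = 0.00875/0.007451 = 1.174 m/s.
Reynolds number Re = ρVD/μ = 872 · 1.174 · 0.0974 / 0.0063 = 1.583e+04.
Re > 4000 → turbulent. Relative roughness ε/D = 0.00017/0.0974 = 0.00175. Haaland: 1/√f = -1.8 log₁₀[(0.00175/3.7)^1.11 + 6.9/1.583e+04] = -1.8 log₁₀[0.000203 + 0.000436] = 5.75, so f = 0.03024.
Total minor-loss coefficient ΣK = 4·9.1 + 3·2.2 = 43.
ΔP = [f·L/D + ΣK]·(ρV²/2) = [0.03024·3.09/0.0974 + 43]·(872·1.174²/2) = [0.9595 + 43]·601.3 = 2.643e+04 Pa.
ΔP = 2.643e+04 Pa = 26.4 kPa.

ΔP ≈ 26.4 kPa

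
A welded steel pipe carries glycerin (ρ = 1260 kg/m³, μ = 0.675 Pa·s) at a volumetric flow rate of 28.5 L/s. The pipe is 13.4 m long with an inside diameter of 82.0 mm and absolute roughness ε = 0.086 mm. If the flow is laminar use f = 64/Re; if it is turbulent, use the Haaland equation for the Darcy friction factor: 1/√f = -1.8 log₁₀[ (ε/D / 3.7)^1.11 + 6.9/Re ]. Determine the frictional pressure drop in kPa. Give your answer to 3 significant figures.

Q = 28.5 L/s = 28.5/1000 = 0.0285 m³/s.
Cross-sectional area A = πD²/4 = π(0.082)²/4 = 0.005281 m²; mean velocity V = Q/A = 0.0285/0.005281 = 5.397 m/s.
Reynolds number Re = ρVD/μ = 1260 · 5.397 · 0.082 / 0.675 = 826.1.
Re < 2300 → laminar flow, so f = 64/Re = 64/826.1 = 0.07748 (the turbulent correlation is not needed).
Darcy-Weisbach: ΔP = f(L/D)(ρV²/2) = 0.07748·(13.4/0.082)·(1260·5.397²/2) = 0.07748·163.4·1.835e+04 = 2.323e+05 Pa.
ΔP = 2.323e+05 Pa = 232 kPa.

ΔP ≈ 232 kPa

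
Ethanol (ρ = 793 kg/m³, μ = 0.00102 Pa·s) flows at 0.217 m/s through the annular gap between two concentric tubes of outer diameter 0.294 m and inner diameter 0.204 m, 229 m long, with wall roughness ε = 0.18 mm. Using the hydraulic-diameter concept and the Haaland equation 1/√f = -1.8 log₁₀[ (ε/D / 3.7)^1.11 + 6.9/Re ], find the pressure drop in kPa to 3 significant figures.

Hydraulic diameter D_h = 4A/P = D_o - D_i = 0.294 - 0.204 = 0.09 m.
Re = ρVD_h/μ = 793·0.217·0.09/0.00102 = 1.518e+04.
ε/D_h = 0.00018/0.09 = 0.002; Haaland gives 1/√f = -1.8 log₁₀[0.000236+0.000454] = 5.689, so f = 0.0309.
ΔP = f(L/D_h)(ρV²/2) = 0.0309·229/0.09·18.67 = 1468 Pa.
ΔP = 1.47 kPa.

ΔP ≈ 1.47 kPa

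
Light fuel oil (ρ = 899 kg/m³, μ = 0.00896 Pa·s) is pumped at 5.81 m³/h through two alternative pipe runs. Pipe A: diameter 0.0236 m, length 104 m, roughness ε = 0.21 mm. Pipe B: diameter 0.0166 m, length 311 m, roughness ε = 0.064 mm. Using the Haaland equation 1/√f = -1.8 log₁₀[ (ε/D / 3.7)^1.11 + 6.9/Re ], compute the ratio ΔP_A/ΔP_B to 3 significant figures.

Pipe A: V = Q/A = 0.001614/0.0004374 = 3.689 m/s; Re = 8736; ε/D = 0.0089; Haaland → f = 0.04256; ΔP_A = f(L/D)(ρV²/2) = 1.148e+06 Pa.
Pipe B: V = Q/A = 0.001614/0.0002164 = 7.457 m/s; Re = 1.242e+04; ε/D = 0.00386; Haaland → f = 0.03474; ΔP_B = f(L/D)(ρV²/2) = 1.627e+07 Pa.
ΔP_A/ΔP_B = 1.148e+06/1.627e+07 = 0.0706.

ΔP_A/ΔP_B ≈ 0.0706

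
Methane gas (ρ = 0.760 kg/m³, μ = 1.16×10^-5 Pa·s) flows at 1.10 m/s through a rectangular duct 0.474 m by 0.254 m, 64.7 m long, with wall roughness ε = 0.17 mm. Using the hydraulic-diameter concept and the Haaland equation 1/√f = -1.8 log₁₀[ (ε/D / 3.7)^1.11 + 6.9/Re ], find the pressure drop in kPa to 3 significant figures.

ΔP ≈ 0.00231 kPa

Hydraulic diameter D_h = 4A/P = 4·(0.474·0.254)/(2·(0.474+0.254)) = 0.4816/1.456 = 0.3308 m.
Re = ρVD_h/μ = 0.76·1.1·0.3308/1.16e-05 = 2.384e+04.
ε/D_h = 0.00017/0.3308 = 0.000514; Haaland gives 1/√f = -1.8 log₁₀[5.23e-05+0.000289] = 6.239, so f = 0.02569.
ΔP = f(L/D_h)(ρV²/2) = 0.02569·64.7/0.3308·0.4598 = 2.31 Pa.
ΔP = 0.00231 kPa.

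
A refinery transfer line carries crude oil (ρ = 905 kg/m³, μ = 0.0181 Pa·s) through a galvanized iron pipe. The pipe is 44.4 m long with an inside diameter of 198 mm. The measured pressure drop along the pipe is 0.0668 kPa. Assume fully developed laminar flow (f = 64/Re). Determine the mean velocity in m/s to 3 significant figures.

For laminar flow, f = 64/Re with Re = ρVD/μ, so Darcy-Weisbach reduces to ΔP = 32μLV/D². Solving for V: V = ΔP·D²/(32μL) = 66.8·(0.198)²/(32·0.0181·44.4) = 0.1018 m/s.
Check: Re = ρVD/μ = 905·0.1018·0.198/0.0181 = 1008 < 2300, so the laminar assumption holds.

V ≈ 0.102 m/s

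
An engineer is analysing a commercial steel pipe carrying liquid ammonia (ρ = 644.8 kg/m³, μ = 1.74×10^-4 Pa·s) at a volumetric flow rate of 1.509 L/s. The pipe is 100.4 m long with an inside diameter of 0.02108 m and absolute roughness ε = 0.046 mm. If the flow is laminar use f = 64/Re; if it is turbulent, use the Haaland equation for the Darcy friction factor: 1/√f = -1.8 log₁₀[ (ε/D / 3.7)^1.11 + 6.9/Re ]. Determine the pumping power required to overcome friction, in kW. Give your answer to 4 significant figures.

Q = 1.509 L/s = 1.509/1000 = 0.001509 m³/s.
Cross-sectional area A = πD²/4 = π(0.02108)²/4 = 0.000349 m²; mean velocity V = Q/A = 0.001509/0.000349 = 4.324 m/s.
Reynolds number Re = ρVD/μ = 644.8 · 4.324 · 0.02108 / 0.000174 = 3.378e+05.
Re > 4000 → turbulent. Relative roughness ε/D = 4.6e-05/0.02108 = 0.00218. Haaland: 1/√f = -1.8 log₁₀[(0.00218/3.7)^1.11 + 6.9/3.378e+05] = -1.8 log₁₀[0.00026 + 2.04e-05] = 6.393, so f = 0.02447.
Darcy-Weisbach: ΔP = f(L/D)(ρV²/2) = 0.02447·(100.4/0.02108)·(644.8·4.324²/2) = 0.02447·4763·6027 = 7.023e+05 Pa.
Pumping power P = QΔP = 0.001509·7.023e+05 = 1059.8 W = 1.060 kW.

P ≈ 1.060 kW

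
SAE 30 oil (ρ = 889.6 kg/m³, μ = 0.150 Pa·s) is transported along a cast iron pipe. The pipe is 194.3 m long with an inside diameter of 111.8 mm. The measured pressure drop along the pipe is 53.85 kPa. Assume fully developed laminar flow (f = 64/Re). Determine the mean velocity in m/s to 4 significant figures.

V ≈ 0.7217 m/s

For laminar flow, f = 64/Re with Re = ρVD/μ, so Darcy-Weisbach reduces to ΔP = 32μLV/D². Solving for V: V = ΔP·D²/(32μL) = 5.385e+04·(0.1118)²/(32·0.15·194.3) = 0.7217 m/s.
Check: Re = ρVD/μ = 889.6·0.7217·0.1118/0.15 = 478.5 < 2300, so the laminar assumption holds.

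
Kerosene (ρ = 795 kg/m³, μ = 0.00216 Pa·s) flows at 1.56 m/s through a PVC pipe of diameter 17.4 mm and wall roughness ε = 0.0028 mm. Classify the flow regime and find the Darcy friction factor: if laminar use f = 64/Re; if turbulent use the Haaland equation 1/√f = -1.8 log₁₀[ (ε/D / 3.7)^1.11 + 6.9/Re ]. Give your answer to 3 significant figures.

Re = ρVD/μ = 795·1.56·0.0174/0.00216 = 9990.
Re > 4000 → turbulent. ε/D = 2.8e-06/0.0174 = 0.000161; Haaland: 1/√f = -1.8 log₁₀[1.44e-05 + 0.000691] = 5.673, so f = 0.03107.

f ≈ 0.0311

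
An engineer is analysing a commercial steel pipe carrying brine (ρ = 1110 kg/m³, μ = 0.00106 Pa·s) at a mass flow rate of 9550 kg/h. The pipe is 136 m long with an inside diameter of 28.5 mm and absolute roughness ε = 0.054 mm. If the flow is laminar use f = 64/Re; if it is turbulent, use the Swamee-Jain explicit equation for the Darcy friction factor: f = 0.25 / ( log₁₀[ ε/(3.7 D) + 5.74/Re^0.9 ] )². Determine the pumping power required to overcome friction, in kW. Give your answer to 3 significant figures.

P ≈ 2.21 kW

ṁ = 9550 kg/h = 9550/3600 = 2.653 kg/s.
A = πD²/4 = π(0.0285)²/4 = 0.0006379 m²; mean velocity V = ṁ/(ρA) = 2.653/(1110 · 0.0006379) = 3.746 m/s.
Reynolds number Re = ρVD/μ = 1110 · 3.746 · 0.0285 / 0.00106 = 1.118e+05.
Re > 4000 → turbulent. Relative roughness ε/D = 5.4e-05/0.0285 = 0.00189. Swamee-Jain: f = 0.25/(log₁₀[0.00189/3.7 + 5.74/1.118e+05^0.9])² = 0.25/(log₁₀[0.000512 + 0.000164])² = 0.25/(-3.17)² = 0.02488.
Darcy-Weisbach: ΔP = f(L/D)(ρV²/2) = 0.02488·(136/0.0285)·(1110·3.746²/2) = 0.02488·4772·7789 = 9.248e+05 Pa.
Q = ṁ/ρ = 2.653/1110 = 0.00239 m³/s.
Pumping power P = QΔP = 0.00239·9.248e+05 = 2210 W = 2.21 kW.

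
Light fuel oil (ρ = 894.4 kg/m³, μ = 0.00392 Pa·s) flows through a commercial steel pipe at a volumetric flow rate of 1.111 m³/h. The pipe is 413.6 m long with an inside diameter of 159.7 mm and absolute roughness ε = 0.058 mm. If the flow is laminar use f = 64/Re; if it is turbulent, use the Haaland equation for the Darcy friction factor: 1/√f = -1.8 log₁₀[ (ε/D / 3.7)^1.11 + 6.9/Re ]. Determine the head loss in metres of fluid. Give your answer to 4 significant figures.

Q = 1.111 m³/h = 1.111/3600 = 0.0003086 m³/s.
Cross-sectional area A = πD²/4 = π(0.1597)²/4 = 0.02003 m²; mean velocity V = Q/A = 0.0003086/0.02003 = 0.01541 m/s.
Reynolds number Re = ρVD/μ = 894.4 · 0.01541 · 0.1597 / 0.00392 = 561.4.
Re < 2300 → laminar flow, so f = 64/Re = 64/561.4 = 0.114 (the turbulent correlation is not needed).
Darcy-Weisbach: ΔP = f(L/D)(ρV²/2) = 0.114·(413.6/0.1597)·(894.4·0.01541²/2) = 0.114·2590·0.1062 = 31.34 Pa.
Head loss h_f = ΔP/(ρg) = 31.34/(894.4·9.81) = 0.003572 m.

h_f ≈ 0.003572 m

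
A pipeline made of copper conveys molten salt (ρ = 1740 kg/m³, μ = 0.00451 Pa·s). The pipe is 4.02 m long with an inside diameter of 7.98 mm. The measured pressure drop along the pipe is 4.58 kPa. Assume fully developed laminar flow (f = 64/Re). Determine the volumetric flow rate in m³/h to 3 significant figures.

For laminar flow, f = 64/Re with Re = ρVD/μ, so Darcy-Weisbach reduces to ΔP = 32μLV/D². Solving for V: V = ΔP·D²/(32μL) = 4580·(0.00798)²/(32·0.00451·4.02) = 0.5027 m/s.
Check: Re = ρVD/μ = 1740·0.5027·0.00798/0.00451 = 1548 < 2300, so the laminar assumption holds.
Q = V·A = 0.5027·(π/4·0.00798²) = 2.514e-05 m³/s = 0.0905 m³/h.

Q ≈ 0.0905 m³/h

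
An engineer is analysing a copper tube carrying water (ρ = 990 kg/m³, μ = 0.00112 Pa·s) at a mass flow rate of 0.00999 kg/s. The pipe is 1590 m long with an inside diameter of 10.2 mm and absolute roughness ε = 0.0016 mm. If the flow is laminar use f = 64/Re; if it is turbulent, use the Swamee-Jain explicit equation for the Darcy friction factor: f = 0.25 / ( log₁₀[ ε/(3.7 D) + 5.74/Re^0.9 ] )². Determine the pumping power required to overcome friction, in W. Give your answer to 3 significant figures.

A = πD²/4 = π(0.0102)²/4 = 8.171e-05 m²; mean velocity V = ṁ/(ρA) = 0.00999/(990 · 8.171e-05) = 0.1235 m/s.
Reynolds number Re = ρVD/μ = 990 · 0.1235 · 0.0102 / 0.00112 = 1113.
Re < 2300 → laminar flow, so f = 64/Re = 64/1113 = 0.05748 (the turbulent correlation is not needed).
Darcy-Weisbach: ΔP = f(L/D)(ρV²/2) = 0.05748·(1590/0.0102)·(990·0.1235²/2) = 0.05748·1.559e+05·7.549 = 6.764e+04 Pa.
Q = ṁ/ρ = 0.00999/990 = 1.009e-05 m³/s.
Pumping power P = QΔP = 1.009e-05·6.764e+04 = 0.6826 W = 0.683 W.

P ≈ 0.683 W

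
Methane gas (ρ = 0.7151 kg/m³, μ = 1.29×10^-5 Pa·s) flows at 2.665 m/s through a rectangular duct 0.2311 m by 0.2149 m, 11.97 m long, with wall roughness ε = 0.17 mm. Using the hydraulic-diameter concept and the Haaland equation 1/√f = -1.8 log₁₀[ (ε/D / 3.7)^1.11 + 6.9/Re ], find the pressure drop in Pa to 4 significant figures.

ΔP ≈ 3.369 Pa

Hydraulic diameter D_h = 4A/P = 4·(0.2311·0.2149)/(2·(0.2311+0.2149)) = 0.1987/0.892 = 0.2227 m.
Re = ρVD_h/μ = 0.7151·2.665·0.2227/1.29e-05 = 3.29e+04.
ε/D_h = 0.00017/0.2227 = 0.000763; Haaland gives 1/√f = -1.8 log₁₀[8.11e-05+0.00021] = 6.365, so f = 0.02468.
ΔP = f(L/D_h)(ρV²/2) = 0.02468·11.97/0.2227·2.539 = 3.369 Pa.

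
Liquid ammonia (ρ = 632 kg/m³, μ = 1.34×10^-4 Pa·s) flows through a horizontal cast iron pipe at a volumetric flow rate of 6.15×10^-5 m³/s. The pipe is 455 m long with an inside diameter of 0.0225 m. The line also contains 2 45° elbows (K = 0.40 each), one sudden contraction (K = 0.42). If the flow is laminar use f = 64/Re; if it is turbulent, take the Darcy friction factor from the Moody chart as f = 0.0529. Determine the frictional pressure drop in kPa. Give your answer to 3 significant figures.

ΔP ≈ 8.10 kPa

Cross-sectional area A = πD²/4 = π(0.0225)²/4 = 0.0003976 m²; mean velocity V = Q/A = 6.15e-05/0.0003976 = 0.1547 m/s.
Reynolds number Re = ρVD/μ = 632 · 0.1547 · 0.0225 / 0.000134 = 1.641e+04.
Re > 4000 → turbulent; use the Moody-chart value f = 0.0529.
Total minor-loss coefficient ΣK = 2·0.4 + 1·0.42 = 1.22.
ΔP = [f·L/D + ΣK]·(ρV²/2) = [0.0529·455/0.0225 + 1.22]·(632·0.1547²/2) = [1070 + 1.22]·7.56 = 8097 Pa.
ΔP = 8097 Pa = 8.10 kPa.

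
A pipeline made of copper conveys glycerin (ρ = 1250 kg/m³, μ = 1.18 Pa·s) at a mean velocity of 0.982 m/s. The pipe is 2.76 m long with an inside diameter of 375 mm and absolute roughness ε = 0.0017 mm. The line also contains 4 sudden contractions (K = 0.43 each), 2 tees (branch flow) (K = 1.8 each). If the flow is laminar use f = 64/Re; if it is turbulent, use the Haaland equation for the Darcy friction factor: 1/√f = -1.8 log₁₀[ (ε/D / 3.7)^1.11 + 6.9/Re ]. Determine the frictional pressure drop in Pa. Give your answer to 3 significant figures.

Reynolds number Re = ρVD/μ = 1250 · 0.982 · 0.375 / 1.18 = 390.1.
Re < 2300 → laminar flow, so f = 64/Re = 64/390.1 = 0.1641 (the turbulent correlation is not needed).
Total minor-loss coefficient ΣK = 4·0.43 + 2·1.8 = 5.32.
ΔP = [f·L/D + ΣK]·(ρV²/2) = [0.1641·2.76/0.375 + 5.32]·(1250·0.982²/2) = [1.207 + 5.32]·602.7 = 3934 Pa.

ΔP ≈ 3930 Pa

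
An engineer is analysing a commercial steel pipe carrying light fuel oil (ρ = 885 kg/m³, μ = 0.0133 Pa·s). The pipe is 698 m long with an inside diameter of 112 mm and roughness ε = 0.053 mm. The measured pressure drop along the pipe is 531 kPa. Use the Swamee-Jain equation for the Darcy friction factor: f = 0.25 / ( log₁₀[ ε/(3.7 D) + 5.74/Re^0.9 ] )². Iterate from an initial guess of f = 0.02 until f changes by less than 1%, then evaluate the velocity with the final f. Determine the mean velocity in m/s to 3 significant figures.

Rearranging Darcy-Weisbach: V = √(2·ΔP·D/(f·L·ρ)). With ε/D = 5.3e-05/0.112 = 0.000473, iterate starting from f = 0.02:
  f = 0.02 → V = √(2·5.31e+05·0.112/(0.02·698·885)) = 3.103 m/s; Re = ρVD/μ = 2.312e+04; f → 0.02612
  f = 0.02612 → V = 2.715 m/s; Re = 2.023e+04; f → 0.02689
  f = 0.02689 → V = 2.676 m/s; Re = 1.994e+04; f → 0.02697
Converged (Δf/f < 1%). With the final f = 0.02697: V = √(2·5.31e+05·0.112/(0.02697·698·885)) = 2.672 m/s.

V ≈ 2.67 m/s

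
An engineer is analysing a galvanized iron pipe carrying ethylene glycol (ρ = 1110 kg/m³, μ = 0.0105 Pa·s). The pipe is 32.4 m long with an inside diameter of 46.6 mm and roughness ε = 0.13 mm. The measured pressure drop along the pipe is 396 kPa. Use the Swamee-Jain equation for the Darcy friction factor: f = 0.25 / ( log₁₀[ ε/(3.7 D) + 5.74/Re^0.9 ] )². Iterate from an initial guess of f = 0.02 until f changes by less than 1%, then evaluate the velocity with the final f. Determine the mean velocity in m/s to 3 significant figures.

Rearranging Darcy-Weisbach: V = √(2·ΔP·D/(f·L·ρ)). With ε/D = 0.00013/0.0466 = 0.00279, iterate starting from f = 0.02:
  f = 0.02 → V = √(2·3.96e+05·0.0466/(0.02·32.4·1110)) = 7.163 m/s; Re = ρVD/μ = 3.529e+04; f → 0.02943
  f = 0.02943 → V = 5.905 m/s; Re = 2.909e+04; f → 0.03005
  f = 0.03005 → V = 5.844 m/s; Re = 2.879e+04; f → 0.03009
Converged (Δf/f < 1%). With the final f = 0.03009: V = √(2·3.96e+05·0.0466/(0.03009·32.4·1110)) = 5.84 m/s.

V ≈ 5.84 m/s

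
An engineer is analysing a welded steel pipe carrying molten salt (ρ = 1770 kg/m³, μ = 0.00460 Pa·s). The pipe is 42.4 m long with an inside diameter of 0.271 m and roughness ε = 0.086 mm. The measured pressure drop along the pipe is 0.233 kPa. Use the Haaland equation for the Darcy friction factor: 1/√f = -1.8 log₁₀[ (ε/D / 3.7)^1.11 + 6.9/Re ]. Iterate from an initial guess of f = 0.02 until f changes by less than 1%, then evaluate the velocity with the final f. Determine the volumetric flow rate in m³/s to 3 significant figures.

Rearranging Darcy-Weisbach: V = √(2·ΔP·D/(f·L·ρ)). With ε/D = 8.6e-05/0.271 = 0.000317, iterate starting from f = 0.02:
  f = 0.02 → V = √(2·233·0.271/(0.02·42.4·1770)) = 0.2901 m/s; Re = ρVD/μ = 3.025e+04; f → 0.02399
  f = 0.02399 → V = 0.2649 m/s; Re = 2.762e+04; f → 0.02446
  f = 0.02446 → V = 0.2623 m/s; Re = 2.735e+04; f → 0.02451
Converged (Δf/f < 1%). With the final f = 0.02451: V = √(2·233·0.271/(0.02451·42.4·1770)) = 0.262 m/s.
Q = V·A = 0.262·(π/4·0.271²) = 0.01511 m³/s = 0.0151 m³/s.

Q ≈ 0.0151 m³/s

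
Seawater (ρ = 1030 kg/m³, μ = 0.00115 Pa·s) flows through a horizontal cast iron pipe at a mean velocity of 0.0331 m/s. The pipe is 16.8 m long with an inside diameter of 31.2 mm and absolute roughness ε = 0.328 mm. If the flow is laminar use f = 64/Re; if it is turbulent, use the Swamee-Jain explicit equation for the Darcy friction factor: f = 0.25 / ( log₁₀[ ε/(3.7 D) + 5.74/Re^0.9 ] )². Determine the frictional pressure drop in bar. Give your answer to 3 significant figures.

ΔP ≈ 2.10×10^-4 bar

Reynolds number Re = ρVD/μ = 1030 · 0.0331 · 0.0312 / 0.00115 = 925.
Re < 2300 → laminar flow, so f = 64/Re = 64/925 = 0.06919 (the turbulent correlation is not needed).
Darcy-Weisbach: ΔP = f(L/D)(ρV²/2) = 0.06919·(16.8/0.0312)·(1030·0.0331²/2) = 0.06919·538.5·0.5642 = 21.02 Pa.
ΔP = 21.02 Pa = 2.10×10^-4 bar.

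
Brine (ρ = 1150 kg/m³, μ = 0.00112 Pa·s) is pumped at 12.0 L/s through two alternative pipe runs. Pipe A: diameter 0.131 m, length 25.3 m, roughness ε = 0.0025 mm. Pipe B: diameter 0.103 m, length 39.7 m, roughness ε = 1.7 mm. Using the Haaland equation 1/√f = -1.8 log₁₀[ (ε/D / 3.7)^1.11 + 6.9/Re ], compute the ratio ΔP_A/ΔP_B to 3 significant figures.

Pipe A: V = Q/A = 0.012/0.01348 = 0.8903 m/s; Re = 1.198e+05; ε/D = 1.91e-05; Haaland → f = 0.01725; ΔP_A = f(L/D)(ρV²/2) = 1519 Pa.
Pipe B: V = Q/A = 0.012/0.008332 = 1.44 m/s; Re = 1.523e+05; ε/D = 0.0165; Haaland → f = 0.04561; ΔP_B = f(L/D)(ρV²/2) = 2.097e+04 Pa.
ΔP_A/ΔP_B = 1519/2.097e+04 = 0.0724.

ΔP_A/ΔP_B ≈ 0.0724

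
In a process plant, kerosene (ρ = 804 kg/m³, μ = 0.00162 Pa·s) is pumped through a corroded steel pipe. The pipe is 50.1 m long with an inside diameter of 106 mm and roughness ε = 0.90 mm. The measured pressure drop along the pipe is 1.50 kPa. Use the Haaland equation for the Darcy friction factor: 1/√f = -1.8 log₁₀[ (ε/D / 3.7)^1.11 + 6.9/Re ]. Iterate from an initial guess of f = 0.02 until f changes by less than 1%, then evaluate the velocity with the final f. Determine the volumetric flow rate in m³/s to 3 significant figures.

Q ≈ 0.00400 m³/s

Rearranging Darcy-Weisbach: V = √(2·ΔP·D/(f·L·ρ)). With ε/D = 0.0009/0.106 = 0.00849, iterate starting from f = 0.02:
  f = 0.02 → V = √(2·1500·0.106/(0.02·50.1·804)) = 0.6283 m/s; Re = ρVD/μ = 3.305e+04; f → 0.03777
  f = 0.03777 → V = 0.4572 m/s; Re = 2.405e+04; f → 0.03841
  f = 0.03841 → V = 0.4534 m/s; Re = 2.385e+04; f → 0.03843
Converged (Δf/f < 1%). With the final f = 0.03843: V = √(2·1500·0.106/(0.03843·50.1·804)) = 0.4533 m/s.
Q = V·A = 0.4533·(π/4·0.106²) = 0.004 m³/s = 0.00400 m³/s.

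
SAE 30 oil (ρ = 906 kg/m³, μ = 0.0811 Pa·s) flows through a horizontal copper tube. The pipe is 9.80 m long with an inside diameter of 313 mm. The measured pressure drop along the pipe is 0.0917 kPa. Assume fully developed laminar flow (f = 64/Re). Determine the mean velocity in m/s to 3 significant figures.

V ≈ 0.353 m/s

For laminar flow, f = 64/Re with Re = ρVD/μ, so Darcy-Weisbach reduces to ΔP = 32μLV/D². Solving for V: V = ΔP·D²/(32μL) = 91.7·(0.313)²/(32·0.0811·9.8) = 0.3532 m/s.
Check: Re = ρVD/μ = 906·0.3532·0.313/0.0811 = 1235 < 2300, so the laminar assumption holds.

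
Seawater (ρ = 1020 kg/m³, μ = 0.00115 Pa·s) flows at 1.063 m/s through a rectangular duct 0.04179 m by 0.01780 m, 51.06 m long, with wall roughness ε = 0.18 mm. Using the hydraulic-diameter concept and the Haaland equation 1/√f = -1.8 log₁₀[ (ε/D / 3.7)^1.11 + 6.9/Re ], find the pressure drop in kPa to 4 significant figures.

ΔP ≈ 43.41 kPa

Hydraulic diameter D_h = 4A/P = 4·(0.04179·0.0178)/(2·(0.04179+0.0178)) = 0.002975/0.1192 = 0.02497 m.
Re = ρVD_h/μ = 1020·1.063·0.02497/0.00115 = 2.354e+04.
ε/D_h = 0.00018/0.02497 = 0.00721; Haaland gives 1/√f = -1.8 log₁₀[0.000981+0.000293] = 5.211, so f = 0.03683.
ΔP = f(L/D_h)(ρV²/2) = 0.03683·51.06/0.02497·576.3 = 4.341e+04 Pa.
ΔP = 43.41 kPa.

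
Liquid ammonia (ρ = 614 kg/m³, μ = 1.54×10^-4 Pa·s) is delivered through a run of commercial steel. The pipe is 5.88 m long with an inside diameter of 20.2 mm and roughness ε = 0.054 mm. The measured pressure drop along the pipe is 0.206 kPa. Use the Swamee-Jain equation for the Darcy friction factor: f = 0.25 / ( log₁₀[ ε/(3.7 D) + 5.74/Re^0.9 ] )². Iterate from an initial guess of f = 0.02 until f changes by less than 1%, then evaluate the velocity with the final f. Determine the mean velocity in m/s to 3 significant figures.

V ≈ 0.273 m/s

Rearranging Darcy-Weisbach: V = √(2·ΔP·D/(f·L·ρ)). With ε/D = 5.4e-05/0.0202 = 0.00267, iterate starting from f = 0.02:
  f = 0.02 → V = √(2·206·0.0202/(0.02·5.88·614)) = 0.3395 m/s; Re = ρVD/μ = 2.734e+04; f → 0.03005
  f = 0.03005 → V = 0.277 m/s; Re = 2.231e+04; f → 0.03085
  f = 0.03085 → V = 0.2734 m/s; Re = 2.202e+04; f → 0.0309
Converged (Δf/f < 1%). With the final f = 0.0309: V = √(2·206·0.0202/(0.0309·5.88·614)) = 0.2731 m/s.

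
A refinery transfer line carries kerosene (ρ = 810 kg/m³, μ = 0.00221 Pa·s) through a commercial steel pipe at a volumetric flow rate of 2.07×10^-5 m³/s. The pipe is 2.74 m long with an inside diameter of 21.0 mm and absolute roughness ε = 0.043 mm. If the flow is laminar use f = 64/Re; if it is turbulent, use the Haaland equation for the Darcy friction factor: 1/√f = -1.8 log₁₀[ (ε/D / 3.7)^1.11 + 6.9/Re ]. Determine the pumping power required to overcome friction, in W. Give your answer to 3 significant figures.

Cross-sectional area A = πD²/4 = π(0.021)²/4 = 0.0003464 m²; mean velocity V = Q/A = 2.07e-05/0.0003464 = 0.05976 m/s.
Reynolds number Re = ρVD/μ = 810 · 0.05976 · 0.021 / 0.00221 = 460.
Re < 2300 → laminar flow, so f = 64/Re = 64/460 = 0.1391 (the turbulent correlation is not needed).
Darcy-Weisbach: ΔP = f(L/D)(ρV²/2) = 0.1391·(2.74/0.021)·(810·0.05976²/2) = 0.1391·130.5·1.447 = 26.26 Pa.
Pumping power P = QΔP = 2.07e-05·26.26 = 5.436×10^-4 W = 5.44×10^-4 W.

P ≈ 5.44×10^-4 W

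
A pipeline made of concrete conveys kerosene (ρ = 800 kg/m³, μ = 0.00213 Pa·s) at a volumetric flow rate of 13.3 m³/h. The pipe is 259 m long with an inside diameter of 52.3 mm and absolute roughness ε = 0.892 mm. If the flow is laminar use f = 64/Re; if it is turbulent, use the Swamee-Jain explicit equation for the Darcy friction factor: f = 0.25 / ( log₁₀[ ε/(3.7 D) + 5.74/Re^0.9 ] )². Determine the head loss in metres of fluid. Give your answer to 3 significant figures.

Q = 13.3 m³/h = 13.3/3600 = 0.003694 m³/s.
Cross-sectional area A = πD²/4 = π(0.0523)²/4 = 0.002148 m²; mean velocity V = Q/A = 0.003694/0.002148 = 1.72 m/s.
Reynolds number Re = ρVD/μ = 800 · 1.72 · 0.0523 / 0.00213 = 3.378e+04.
Re > 4000 → turbulent. Relative roughness ε/D = 0.000892/0.0523 = 0.0171. Swamee-Jain: f = 0.25/(log₁₀[0.0171/3.7 + 5.74/3.378e+04^0.9])² = 0.25/(log₁₀[0.00461 + 0.000482])² = 0.25/(-2.293)² = 0.04754.
Darcy-Weisbach: ΔP = f(L/D)(ρV²/2) = 0.04754·(259/0.0523)·(800·1.72²/2) = 0.04754·4952·1183 = 2.785e+05 Pa.
Head loss h_f = ΔP/(ρg) = 2.785e+05/(800·9.81) = 35.5 m.

h_f ≈ 35.5 m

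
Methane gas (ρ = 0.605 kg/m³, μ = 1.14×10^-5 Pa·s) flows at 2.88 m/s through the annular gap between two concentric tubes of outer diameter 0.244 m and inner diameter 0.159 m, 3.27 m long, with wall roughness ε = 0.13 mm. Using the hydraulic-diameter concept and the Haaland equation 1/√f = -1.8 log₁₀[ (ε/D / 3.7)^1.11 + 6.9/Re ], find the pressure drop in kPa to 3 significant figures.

Hydraulic diameter D_h = 4A/P = D_o - D_i = 0.244 - 0.159 = 0.085 m.
Re = ρVD_h/μ = 0.605·2.88·0.085/1.14e-05 = 1.299e+04.
ε/D_h = 0.00013/0.085 = 0.00153; Haaland gives 1/√f = -1.8 log₁₀[0.000175+0.000531] = 5.672, so f = 0.03109.
ΔP = f(L/D_h)(ρV²/2) = 0.03109·3.27/0.085·2.509 = 3.001 Pa.
ΔP = 0.00300 kPa.

ΔP ≈ 0.00300 kPa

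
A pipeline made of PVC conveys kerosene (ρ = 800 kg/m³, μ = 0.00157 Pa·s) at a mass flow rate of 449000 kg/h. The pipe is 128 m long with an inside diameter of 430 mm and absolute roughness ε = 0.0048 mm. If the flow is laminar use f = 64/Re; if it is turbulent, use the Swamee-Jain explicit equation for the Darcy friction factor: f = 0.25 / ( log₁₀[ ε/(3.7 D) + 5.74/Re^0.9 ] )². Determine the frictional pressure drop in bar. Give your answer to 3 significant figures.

ṁ = 449000 kg/h = 449000/3600 = 124.7 kg/s.
A = πD²/4 = π(0.43)²/4 = 0.1452 m²; mean velocity V = ṁ/(ρA) = 124.7/(800 · 0.1452) = 1.074 m/s.
Reynolds number Re = ρVD/μ = 800 · 1.074 · 0.43 / 0.00157 = 2.352e+05.
Re > 4000 → turbulent. Relative roughness ε/D = 4.8e-06/0.43 = 1.12e-05. Swamee-Jain: f = 0.25/(log₁₀[1.12e-05/3.7 + 5.74/2.352e+05^0.9])² = 0.25/(log₁₀[3.02e-06 + 8.41e-05])² = 0.25/(-4.06)² = 0.01517.
Darcy-Weisbach: ΔP = f(L/D)(ρV²/2) = 0.01517·(128/0.43)·(800·1.074²/2) = 0.01517·297.7·461 = 2081 Pa.
ΔP = 2081 Pa = 0.0208 bar.

ΔP ≈ 0.0208 bar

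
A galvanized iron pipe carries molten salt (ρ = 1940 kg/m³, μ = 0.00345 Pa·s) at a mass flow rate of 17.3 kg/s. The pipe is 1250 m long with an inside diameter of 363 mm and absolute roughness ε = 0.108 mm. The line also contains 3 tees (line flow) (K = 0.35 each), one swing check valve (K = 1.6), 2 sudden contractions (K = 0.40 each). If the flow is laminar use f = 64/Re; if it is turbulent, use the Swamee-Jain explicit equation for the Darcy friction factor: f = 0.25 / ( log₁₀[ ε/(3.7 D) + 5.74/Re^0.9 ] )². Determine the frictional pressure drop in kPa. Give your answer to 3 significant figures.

A = πD²/4 = π(0.363)²/4 = 0.1035 m²; mean velocity V = ṁ/(ρA) = 17.3/(1940 · 0.1035) = 0.08617 m/s.
Reynolds number Re = ρVD/μ = 1940 · 0.08617 · 0.363 / 0.00345 = 1.759e+04.
Re > 4000 → turbulent. Relative roughness ε/D = 0.000108/0.363 = 0.000298. Swamee-Jain: f = 0.25/(log₁₀[0.000298/3.7 + 5.74/1.759e+04^0.9])² = 0.25/(log₁₀[8.04e-05 + 0.000867])² = 0.25/(-3.023)² = 0.02735.
Total minor-loss coefficient ΣK = 3·0.35 + 1·1.6 + 2·0.4 = 3.45.
ΔP = [f·L/D + ΣK]·(ρV²/2) = [0.02735·1250/0.363 + 3.45]·(1940·0.08617²/2) = [94.19 + 3.45]·7.202 = 703.2 Pa.
ΔP = 703.2 Pa = 0.703 kPa.

ΔP ≈ 0.703 kPa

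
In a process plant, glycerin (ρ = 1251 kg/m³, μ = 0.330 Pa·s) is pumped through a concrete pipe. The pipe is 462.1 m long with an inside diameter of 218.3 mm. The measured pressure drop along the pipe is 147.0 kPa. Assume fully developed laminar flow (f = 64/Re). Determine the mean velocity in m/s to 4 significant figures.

V ≈ 1.436 m/s

For laminar flow, f = 64/Re with Re = ρVD/μ, so Darcy-Weisbach reduces to ΔP = 32μLV/D². Solving for V: V = ΔP·D²/(32μL) = 1.47e+05·(0.2183)²/(32·0.33·462.1) = 1.436 m/s.
Check: Re = ρVD/μ = 1251·1.436·0.2183/0.33 = 1188 < 2300, so the laminar assumption holds.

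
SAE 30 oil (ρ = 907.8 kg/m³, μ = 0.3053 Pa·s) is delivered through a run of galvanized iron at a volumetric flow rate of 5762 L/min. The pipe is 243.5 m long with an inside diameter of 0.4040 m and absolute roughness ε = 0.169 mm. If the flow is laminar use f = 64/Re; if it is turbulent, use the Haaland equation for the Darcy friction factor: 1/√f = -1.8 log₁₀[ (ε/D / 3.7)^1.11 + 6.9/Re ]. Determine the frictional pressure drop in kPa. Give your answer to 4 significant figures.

Q = 5762 L/min = 5762/60000 = 0.09603 m³/s.
Cross-sectional area A = πD²/4 = π(0.404)²/4 = 0.1282 m²; mean velocity V = Q/A = 0.09603/0.1282 = 0.7492 m/s.
Reynolds number Re = ρVD/μ = 907.8 · 0.7492 · 0.404 / 0.305 = 899.9.
Re < 2300 → laminar flow, so f = 64/Re = 64/899.9 = 0.07112 (the turbulent correlation is not needed).
Darcy-Weisbach: ΔP = f(L/D)(ρV²/2) = 0.07112·(243.5/0.404)·(907.8·0.7492²/2) = 0.07112·602.7·254.7 = 1.092e+04 Pa.
ΔP = 1.092e+04 Pa = 10.92 kPa.

ΔP ≈ 10.92 kPa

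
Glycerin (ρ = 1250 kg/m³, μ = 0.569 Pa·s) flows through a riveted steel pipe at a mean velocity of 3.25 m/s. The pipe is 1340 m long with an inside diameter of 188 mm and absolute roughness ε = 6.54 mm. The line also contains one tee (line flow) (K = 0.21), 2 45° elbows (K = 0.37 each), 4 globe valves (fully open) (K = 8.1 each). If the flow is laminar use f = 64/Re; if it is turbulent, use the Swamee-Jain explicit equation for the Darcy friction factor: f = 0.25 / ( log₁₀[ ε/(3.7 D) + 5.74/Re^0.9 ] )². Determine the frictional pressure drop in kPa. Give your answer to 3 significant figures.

Reynolds number Re = ρVD/μ = 1250 · 3.25 · 0.188 / 0.569 = 1342.
Re < 2300 → laminar flow, so f = 64/Re = 64/1342 = 0.04768 (the turbulent correlation is not needed).
Total minor-loss coefficient ΣK = 1·0.21 + 2·0.37 + 4·8.1 = 33.4.
ΔP = [f·L/D + ΣK]·(ρV²/2) = [0.04768·1340/0.188 + 33.4]·(1250·3.25²/2) = [339.9 + 33.4]·6602 = 2.464e+06 Pa.
ΔP = 2.464e+06 Pa = 2460 kPa.

ΔP ≈ 2460 kPa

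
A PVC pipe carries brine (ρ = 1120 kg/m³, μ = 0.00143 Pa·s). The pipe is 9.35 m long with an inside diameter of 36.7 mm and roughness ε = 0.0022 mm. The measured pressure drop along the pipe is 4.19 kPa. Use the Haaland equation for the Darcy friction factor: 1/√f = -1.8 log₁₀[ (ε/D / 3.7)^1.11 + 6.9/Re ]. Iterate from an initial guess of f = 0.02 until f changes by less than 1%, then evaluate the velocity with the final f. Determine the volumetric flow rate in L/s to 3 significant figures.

Rearranging Darcy-Weisbach: V = √(2·ΔP·D/(f·L·ρ)). With ε/D = 2.2e-06/0.0367 = 5.99e-05, iterate starting from f = 0.02:
  f = 0.02 → V = √(2·4190·0.0367/(0.02·9.35·1120)) = 1.212 m/s; Re = ρVD/μ = 3.483e+04; f → 0.02263
  f = 0.02263 → V = 1.139 m/s; Re = 3.274e+04; f → 0.02296
  f = 0.02296 → V = 1.131 m/s; Re = 3.251e+04; f → 0.023
Converged (Δf/f < 1%). With the final f = 0.023: V = √(2·4190·0.0367/(0.023·9.35·1120)) = 1.13 m/s.
Q = V·A = 1.13·(π/4·0.0367²) = 0.001195 m³/s = 1.20 L/s.

Q ≈ 1.20 L/s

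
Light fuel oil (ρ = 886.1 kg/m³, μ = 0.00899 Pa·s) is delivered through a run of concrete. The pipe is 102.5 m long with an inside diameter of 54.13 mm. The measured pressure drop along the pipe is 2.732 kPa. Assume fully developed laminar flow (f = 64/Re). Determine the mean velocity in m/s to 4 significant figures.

V ≈ 0.2715 m/s

For laminar flow, f = 64/Re with Re = ρVD/μ, so Darcy-Weisbach reduces to ΔP = 32μLV/D². Solving for V: V = ΔP·D²/(32μL) = 2732·(0.05413)²/(32·0.00899·102.5) = 0.2715 m/s.
Check: Re = ρVD/μ = 886.1·0.2715·0.05413/0.00899 = 1448 < 2300, so the laminar assumption holds.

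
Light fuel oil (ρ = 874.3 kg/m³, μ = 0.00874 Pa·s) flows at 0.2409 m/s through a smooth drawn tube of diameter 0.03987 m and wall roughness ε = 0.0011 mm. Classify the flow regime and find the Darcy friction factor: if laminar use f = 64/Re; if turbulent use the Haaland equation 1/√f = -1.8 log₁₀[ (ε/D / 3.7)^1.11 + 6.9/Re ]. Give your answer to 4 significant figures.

f ≈ 0.06661

Re = ρVD/μ = 874.3·0.2409·0.03987/0.00874 = 960.8.
Re < 2300 → laminar, so f = 64/Re = 0.06661 (roughness is irrelevant in laminar flow).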